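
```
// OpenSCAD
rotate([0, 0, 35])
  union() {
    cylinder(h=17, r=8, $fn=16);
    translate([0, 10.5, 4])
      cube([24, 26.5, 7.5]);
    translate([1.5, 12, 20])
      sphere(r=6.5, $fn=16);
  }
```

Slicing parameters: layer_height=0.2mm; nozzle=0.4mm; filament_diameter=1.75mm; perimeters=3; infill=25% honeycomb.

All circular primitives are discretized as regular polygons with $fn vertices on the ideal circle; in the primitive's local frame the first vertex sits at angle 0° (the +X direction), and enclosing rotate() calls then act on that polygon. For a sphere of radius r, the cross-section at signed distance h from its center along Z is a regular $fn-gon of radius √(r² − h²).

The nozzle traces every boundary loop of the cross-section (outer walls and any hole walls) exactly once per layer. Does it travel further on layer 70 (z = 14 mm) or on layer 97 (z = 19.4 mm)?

layer 70 (z = 14 mm)

Layer 70 (z = 14): the cylinder: section is a regular 16-gon, circumradius r=8 (perimeter = 2·16·8.000·sin(180°/16) = 49.94 mm); the cube at (0, 10.5) is absent (z outside [4, 11.5]); the r=6.5 sphere at (1.5, 12) contributes a regular 16-gon of circumradius √(6.5²−6²) = 2.500 (perimeter = 2·16·2.500·sin(180°/16) = 15.61 mm); Taking the union: the 2 present regions are separate (no shared area or edge), so areas and boundary lengths simply add and each stays a separate island — boundary = 65.55 mm; (rotated 35° about Z; rotation is an isometry so areas/perimeters/island counts are preserved). So its perimeter = 65.55 mm. Layer 97 (z = 19.4): the cylinder does not reach this height (z outside [0, 17]); the cube at (0, 10.5) does not reach this height (z outside [4, 11.5]); the sphere at (1.5, 12): section is a regular 16-gon, circumradius = √(r²−h²) = √(6.5²−0.6²) = 6.472 (perimeter = 2·16·6.472·sin(180°/16) = 40.41 mm); Combining (union): only the r=6.5 sphere at (1.5, 12) is present, so the union is just that shape — boundary = 40.41 mm; (rotated 35° about Z; rotation is an isometry so areas/perimeters/island counts are preserved). So its perimeter = 40.41 mm. Layer 70 is larger (65.55 vs 40.41 mm).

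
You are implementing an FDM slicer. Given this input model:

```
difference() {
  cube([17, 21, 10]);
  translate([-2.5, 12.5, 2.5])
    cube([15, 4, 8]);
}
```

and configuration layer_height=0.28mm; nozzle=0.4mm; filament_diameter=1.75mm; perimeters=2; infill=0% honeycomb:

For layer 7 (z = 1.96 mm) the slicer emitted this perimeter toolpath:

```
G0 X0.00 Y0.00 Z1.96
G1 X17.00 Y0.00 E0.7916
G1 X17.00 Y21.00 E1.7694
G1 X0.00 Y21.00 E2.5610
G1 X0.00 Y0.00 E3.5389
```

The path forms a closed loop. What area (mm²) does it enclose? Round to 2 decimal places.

357.00 mm²

Apply the shoelace formula to the sequence of (X, Y) vertices; enclosed area = 357.00 mm².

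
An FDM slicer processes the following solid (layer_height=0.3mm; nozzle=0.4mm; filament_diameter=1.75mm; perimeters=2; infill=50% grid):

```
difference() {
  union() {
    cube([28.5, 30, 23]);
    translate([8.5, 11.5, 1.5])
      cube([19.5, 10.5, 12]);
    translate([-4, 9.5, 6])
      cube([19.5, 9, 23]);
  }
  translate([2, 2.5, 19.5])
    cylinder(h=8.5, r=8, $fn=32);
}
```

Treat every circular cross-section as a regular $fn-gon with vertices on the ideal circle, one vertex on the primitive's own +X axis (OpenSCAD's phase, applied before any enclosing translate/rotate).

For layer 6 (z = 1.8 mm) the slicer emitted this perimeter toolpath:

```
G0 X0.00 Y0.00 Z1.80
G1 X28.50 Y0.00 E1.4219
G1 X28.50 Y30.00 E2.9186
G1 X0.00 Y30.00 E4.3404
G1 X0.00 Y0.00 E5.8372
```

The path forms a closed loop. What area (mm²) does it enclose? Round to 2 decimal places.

855.00 mm²

Apply the shoelace formula to the sequence of (X, Y) vertices; enclosed area = 855.00 mm².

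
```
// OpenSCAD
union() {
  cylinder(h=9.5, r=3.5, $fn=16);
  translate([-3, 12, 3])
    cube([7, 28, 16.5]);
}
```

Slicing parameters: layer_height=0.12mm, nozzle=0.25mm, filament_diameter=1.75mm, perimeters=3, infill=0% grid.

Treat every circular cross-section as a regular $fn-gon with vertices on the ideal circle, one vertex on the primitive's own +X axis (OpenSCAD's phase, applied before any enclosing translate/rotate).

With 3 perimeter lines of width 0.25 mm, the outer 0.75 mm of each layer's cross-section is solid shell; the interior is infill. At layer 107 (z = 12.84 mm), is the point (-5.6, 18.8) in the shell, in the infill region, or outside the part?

outside

At z = 12.84 mm: the cylinder is absent (z outside [0, 9.5]); the cube at (-3, 12) (footprint 7×28) is included at this height; Merging all regions: only the 7×28 cube at (-3, 12) is present, so the union is just that shape — 1 connected region. Overall, the cross-section is a single solid region. The nearest boundary edge runs (-3.00, 40.00)→(-3.00, 12.00); distance from the point to it = 2.60 mm. The point is not inside any of the regions above, so it lies outside the cross-section (2.60 mm from the nearest boundary).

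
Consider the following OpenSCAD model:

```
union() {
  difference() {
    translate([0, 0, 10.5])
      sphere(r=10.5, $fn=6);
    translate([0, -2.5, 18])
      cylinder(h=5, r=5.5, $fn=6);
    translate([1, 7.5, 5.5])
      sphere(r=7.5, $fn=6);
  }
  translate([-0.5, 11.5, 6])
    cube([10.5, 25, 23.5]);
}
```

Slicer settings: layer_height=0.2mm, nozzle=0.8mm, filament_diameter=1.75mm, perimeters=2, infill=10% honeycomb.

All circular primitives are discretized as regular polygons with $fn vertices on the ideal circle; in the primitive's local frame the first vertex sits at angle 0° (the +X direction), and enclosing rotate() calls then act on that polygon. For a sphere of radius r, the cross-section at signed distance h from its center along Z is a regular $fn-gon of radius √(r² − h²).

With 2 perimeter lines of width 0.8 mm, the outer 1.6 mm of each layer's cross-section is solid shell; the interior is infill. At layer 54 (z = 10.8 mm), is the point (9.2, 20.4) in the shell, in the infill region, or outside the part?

At z = 10.8 mm: the r=10.5 sphere contributes a regular 6-gon of circumradius √(10.5²−0.3²) = 10.496; the cylinder at (0, -2.5) is not intersected at this z (z outside [18, 23]); the r=7.5 sphere at (1, 7.5) contributes a regular 6-gon of circumradius √(7.5²−5.3²) = 5.307; Taking the first minus the rest: starting from the r=10.5 sphere, the r=7.5 sphere at (1, 7.5) partially overlaps it — only the 51.76 mm² overlap (of its 73.16 mm²) is removed, clipping the outline — 1 connected region; the cube at (-0.5, 11.5) is present — its section is the full 10.5×25 rectangle; Merging all regions: the 2 present regions are separate (no shared area or edge), so areas and boundary lengths simply add and each stays a separate island — 2 connected regions. Overall, the cross-section has 2 separate islands. The nearest boundary edge runs (10.00, 36.50)→(10.00, 11.50); distance from the point to it = 0.80 mm. (Shell/infill is judged within the island containing the point — the largest one.) The point is inside the cross-section, 0.80 mm from the nearest boundary — within the 1.6 mm shell band (2 × 0.8).

shell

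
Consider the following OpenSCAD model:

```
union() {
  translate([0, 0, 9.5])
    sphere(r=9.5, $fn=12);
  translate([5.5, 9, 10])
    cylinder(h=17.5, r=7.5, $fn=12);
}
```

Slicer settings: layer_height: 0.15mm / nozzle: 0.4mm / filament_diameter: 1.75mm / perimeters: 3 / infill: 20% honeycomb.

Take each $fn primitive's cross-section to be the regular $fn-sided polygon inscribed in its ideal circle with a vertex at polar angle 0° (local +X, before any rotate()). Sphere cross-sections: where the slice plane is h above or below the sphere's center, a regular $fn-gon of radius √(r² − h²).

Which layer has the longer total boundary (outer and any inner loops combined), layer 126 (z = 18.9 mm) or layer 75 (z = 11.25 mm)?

Layer 126 (z = 18.9): the r=9.5 sphere slices to a regular 12-gon of circumradius 1.375 (√(r²−h²) with h=9.4 from center) (perimeter = 2·12·1.375·sin(180°/12) = 8.54 mm); the r=7.5 cylinder at (5.5, 9) gives a regular 12-gon of circumradius 7.5 (constant along its height) (perimeter = 2·12·7.500·sin(180°/12) = 46.59 mm); Merging all regions: the 2 present regions are separate (no shared area or edge), so areas and boundary lengths simply add and each stays a separate island — boundary = 55.13 mm. So its perimeter = 55.13 mm. Layer 75 (z = 11.25): the r=9.5 sphere slices to a regular 12-gon of circumradius 9.337 (√(r²−h²) with h=1.75 from center) (perimeter = 2·12·9.337·sin(180°/12) = 58.00 mm); the r=7.5 cylinder at (5.5, 9) contributes a regular 12-gon of circumradius 7.5 (perimeter = 2·12·7.500·sin(180°/12) = 46.59 mm); Combining (union): the regions partially overlap (shared area 51.29 mm²), so the edge portions inside another operand are dropped and the merged outline is re-measured after clipping — boundary = 75.74 mm. So its perimeter = 75.74 mm. Layer 75 is larger (75.74 vs 55.13 mm).

layer 75 (z = 11.25 mm)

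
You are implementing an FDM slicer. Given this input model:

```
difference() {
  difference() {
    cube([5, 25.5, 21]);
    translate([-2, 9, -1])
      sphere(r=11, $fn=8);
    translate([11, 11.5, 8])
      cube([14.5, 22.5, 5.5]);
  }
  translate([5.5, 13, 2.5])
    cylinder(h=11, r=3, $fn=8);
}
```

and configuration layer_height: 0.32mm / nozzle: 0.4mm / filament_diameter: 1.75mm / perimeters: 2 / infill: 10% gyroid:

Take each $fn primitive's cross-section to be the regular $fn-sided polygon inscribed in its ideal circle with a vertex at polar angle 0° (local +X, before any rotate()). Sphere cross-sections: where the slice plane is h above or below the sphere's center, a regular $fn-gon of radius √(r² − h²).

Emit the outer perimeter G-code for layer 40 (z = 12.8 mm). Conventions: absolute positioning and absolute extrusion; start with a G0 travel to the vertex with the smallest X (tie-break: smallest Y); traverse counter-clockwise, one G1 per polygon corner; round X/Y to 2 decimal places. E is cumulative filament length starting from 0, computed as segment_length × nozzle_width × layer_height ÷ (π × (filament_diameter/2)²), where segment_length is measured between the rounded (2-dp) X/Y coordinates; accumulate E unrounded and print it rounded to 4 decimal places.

G0 X0.00 Y0.00 Z12.80
G1 X5.00 Y0.00 E0.2661
G1 X5.00 Y10.21 E0.8094
G1 X3.38 Y10.88 E0.9027
G1 X2.50 Y13.00 E1.0249
G1 X3.38 Y15.12 E1.1470
G1 X5.00 Y15.79 E1.2403
G1 X5.00 Y25.50 E1.7570
G1 X0.00 Y25.50 E2.0231
G1 X0.00 Y0.00 E3.3801

At z = 12.8 mm: the cube (footprint 5×25.5) is included at this height; the sphere at (-2, 9) is absent (|z−center|=13.800 > r=11); the cube at (11, 11.5) is present — its section is the full 14.5×22.5 rectangle; Taking the first minus the rest: starting from the 5×25.5 cube, the 14.5×22.5 cube at (11, 11.5) misses the remaining region (no effect) — 1 connected region; the cylinder at (5.5, 13): section is a regular 8-gon, circumradius r=3; After the difference (first − rest): starting from that combined region, the r=3 cylinder at (5.5, 13) partially overlaps it — only the 9.83 mm² overlap (of its 25.46 mm²) is removed, clipping the outline — 1 connected region. The outline is a single polygon with 9 vertices. Extrusion per mm of travel: 0.4 × 0.32 / (π × 0.875²) = 0.053216. Accumulating E over each segment gives final E = 3.3801.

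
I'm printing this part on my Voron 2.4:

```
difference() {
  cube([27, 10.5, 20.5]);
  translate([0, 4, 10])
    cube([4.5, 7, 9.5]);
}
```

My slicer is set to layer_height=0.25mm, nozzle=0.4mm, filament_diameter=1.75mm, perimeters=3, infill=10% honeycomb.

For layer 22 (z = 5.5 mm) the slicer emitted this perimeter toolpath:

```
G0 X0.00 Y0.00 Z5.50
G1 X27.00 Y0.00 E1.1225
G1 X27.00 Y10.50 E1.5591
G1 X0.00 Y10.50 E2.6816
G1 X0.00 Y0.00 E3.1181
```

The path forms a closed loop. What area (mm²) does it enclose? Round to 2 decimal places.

283.50 mm²

Apply the shoelace formula to the sequence of (X, Y) vertices; enclosed area = 283.50 mm².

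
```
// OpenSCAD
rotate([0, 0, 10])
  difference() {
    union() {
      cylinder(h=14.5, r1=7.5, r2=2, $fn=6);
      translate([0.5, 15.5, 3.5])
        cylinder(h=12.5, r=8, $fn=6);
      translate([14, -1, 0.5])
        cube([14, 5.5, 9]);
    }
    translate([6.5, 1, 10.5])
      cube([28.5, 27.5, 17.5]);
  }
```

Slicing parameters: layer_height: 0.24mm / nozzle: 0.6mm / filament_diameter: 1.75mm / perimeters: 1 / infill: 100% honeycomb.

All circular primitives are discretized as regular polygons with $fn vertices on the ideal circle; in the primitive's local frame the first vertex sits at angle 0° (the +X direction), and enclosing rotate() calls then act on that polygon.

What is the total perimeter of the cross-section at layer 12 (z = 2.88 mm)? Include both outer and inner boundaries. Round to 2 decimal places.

At z = 2.88 mm: the cone contributes a regular 6-gon of circumradius 6.408 (interpolated between r1=7.5 and r2=2 at t=0.199) (perimeter = 2·6·6.408·sin(180°/6) = 38.45 mm); the cylinder at (0.5, 15.5) is absent (z outside [3.5, 16]); the 14×5.5 cube at (14, -1) contributes its full rectangle (perimeter 39.00 mm); Combining (union): the 2 present regions are separate (no shared area or edge), so areas and boundary lengths simply add and each stays a separate island — boundary = 77.45 mm; the cube at (6.5, 1) does not reach this height (z outside [10.5, 28]); Taking the first minus the rest: none of the subtracted shapes is present at this height, so that combined region is unchanged — boundary = 77.45 mm; (rotated 10° about Z; rotation is an isometry so areas/perimeters/island counts are preserved). Overall, the cross-section has 2 separate islands. Total boundary length (outer) = 77.45 mm.

77.45 mm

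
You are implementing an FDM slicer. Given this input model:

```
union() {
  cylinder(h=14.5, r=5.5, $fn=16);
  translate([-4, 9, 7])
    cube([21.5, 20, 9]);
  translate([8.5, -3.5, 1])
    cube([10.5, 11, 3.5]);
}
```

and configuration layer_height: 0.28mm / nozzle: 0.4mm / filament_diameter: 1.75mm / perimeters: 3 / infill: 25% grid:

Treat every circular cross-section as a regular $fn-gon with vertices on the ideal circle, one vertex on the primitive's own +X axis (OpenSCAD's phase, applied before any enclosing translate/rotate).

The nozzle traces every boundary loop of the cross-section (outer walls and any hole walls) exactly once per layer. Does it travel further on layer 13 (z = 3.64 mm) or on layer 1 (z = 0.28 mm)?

layer 13 (z = 3.64 mm)

Layer 13 (z = 3.64): the r=5.5 cylinder contributes a regular 16-gon of circumradius 5.5 (perimeter = 2·16·5.500·sin(180°/16) = 34.34 mm); the cube at (-4, 9) does not reach this height (z outside [7, 16]); the cube at (8.5, -3.5) is present — its section is the full 10.5×11 rectangle (perimeter 43.00 mm); Merging all regions: the 2 present regions are separate (no shared area or edge), so areas and boundary lengths simply add and each stays a separate island — boundary = 77.34 mm. So its perimeter = 77.34 mm. Layer 1 (z = 0.28): the cylinder: section is a regular 16-gon, circumradius r=5.5 (perimeter = 2·16·5.500·sin(180°/16) = 34.34 mm); the cube at (-4, 9) does not reach this height (z outside [7, 16]); the cube at (8.5, -3.5) does not reach this height (z outside [1, 4.5]); Merging all regions: only the r=5.5 cylinder is present, so the union is just that shape — boundary = 34.34 mm. So its perimeter = 34.34 mm. Layer 13 is larger (77.34 vs 34.34 mm).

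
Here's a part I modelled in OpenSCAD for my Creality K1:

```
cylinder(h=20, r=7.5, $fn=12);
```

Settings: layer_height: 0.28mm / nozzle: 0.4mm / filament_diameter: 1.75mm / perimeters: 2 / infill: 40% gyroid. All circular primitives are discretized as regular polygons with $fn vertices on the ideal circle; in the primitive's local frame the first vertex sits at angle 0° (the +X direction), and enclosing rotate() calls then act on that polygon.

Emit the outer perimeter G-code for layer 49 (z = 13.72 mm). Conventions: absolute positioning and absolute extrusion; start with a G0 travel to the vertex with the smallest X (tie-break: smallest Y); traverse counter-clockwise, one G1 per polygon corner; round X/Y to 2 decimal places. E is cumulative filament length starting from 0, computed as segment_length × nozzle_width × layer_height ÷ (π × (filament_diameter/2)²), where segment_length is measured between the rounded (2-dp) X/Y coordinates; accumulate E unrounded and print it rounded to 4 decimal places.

G0 X-7.50 Y0.00 Z13.72
G1 X-6.50 Y-3.75 E0.1807
G1 X-3.75 Y-6.50 E0.3618
G1 X0.00 Y-7.50 E0.5425
G1 X3.75 Y-6.50 E0.7232
G1 X6.50 Y-3.75 E0.9043
G1 X7.50 Y0.00 E1.0851
G1 X6.50 Y3.75 E1.2658
G1 X3.75 Y6.50 E1.4469
G1 X0.00 Y7.50 E1.6276
G1 X-3.75 Y6.50 E1.8083
G1 X-6.50 Y3.75 E1.9894
G1 X-7.50 Y0.00 E2.1701

At z = 13.72 mm: the r=7.5 cylinder gives a regular 12-gon of circumradius 7.5 (constant along its height). The outline is a single polygon with 12 vertices. Extrusion per mm of travel: 0.4 × 0.28 / (π × 0.875²) = 0.046564. Accumulating E over each segment gives final E = 2.1701.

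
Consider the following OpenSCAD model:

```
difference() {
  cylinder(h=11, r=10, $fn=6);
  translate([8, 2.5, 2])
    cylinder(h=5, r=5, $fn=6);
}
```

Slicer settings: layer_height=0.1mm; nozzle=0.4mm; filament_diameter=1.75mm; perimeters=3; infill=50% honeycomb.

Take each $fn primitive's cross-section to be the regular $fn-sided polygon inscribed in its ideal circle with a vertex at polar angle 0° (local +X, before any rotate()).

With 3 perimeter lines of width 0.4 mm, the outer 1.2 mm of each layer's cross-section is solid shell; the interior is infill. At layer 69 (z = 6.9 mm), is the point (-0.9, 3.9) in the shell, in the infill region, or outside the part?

infill

At z = 6.9 mm: the r=10 cylinder gives a regular 6-gon of circumradius 10 (constant along its height); the cylinder at (8, 2.5): section is a regular 6-gon, circumradius r=5; Subtracting the remaining from the first: starting from the r=10 cylinder, the r=5 cylinder at (8, 2.5) partially overlaps it — only the 35.36 mm² overlap (of its 64.95 mm²) is removed, clipping the outline — 1 connected region. Overall, the cross-section is a single solid region. The nearest boundary edge runs (5.50, 6.83)→(3.00, 2.50); distance from the point to it = 4.14 mm. The point is inside the cross-section and 4.14 mm from the nearest boundary — more than the 1.2 mm shell width (3 × 0.4), so it's in the infill interior.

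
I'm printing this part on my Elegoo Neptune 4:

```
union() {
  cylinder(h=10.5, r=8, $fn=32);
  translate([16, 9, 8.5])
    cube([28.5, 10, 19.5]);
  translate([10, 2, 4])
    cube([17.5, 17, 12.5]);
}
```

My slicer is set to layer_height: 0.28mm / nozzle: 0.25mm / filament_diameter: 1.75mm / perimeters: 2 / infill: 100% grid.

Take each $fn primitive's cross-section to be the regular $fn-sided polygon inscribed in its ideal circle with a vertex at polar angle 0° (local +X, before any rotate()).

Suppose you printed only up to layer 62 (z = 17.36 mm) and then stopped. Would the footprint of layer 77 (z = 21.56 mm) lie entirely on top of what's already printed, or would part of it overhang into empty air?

Compare the two slices. At z = 17.36: the cylinder is absent (z outside [0, 10.5]); the cube at (16, 9) (footprint 28.5×10) is included at this height (area 285.00 mm²); the cube at (10, 2) does not reach this height (z outside [4, 16.5]); Merging all regions: only the 28.5×10 cube at (16, 9) is present, so the union is just that shape — area = 285.00 mm². At z = 21.56: the cylinder does not reach this height (z outside [0, 10.5]); the 28.5×10 cube at (16, 9) contributes its full rectangle (area 285.00 mm²); the cube at (10, 2) does not reach this height (z outside [4, 16.5]); Taking the union: only the 28.5×10 cube at (16, 9) is present, so the union is just that shape — area = 285.00 mm². Checking containment: the cross-section at z = 21.56 is a subset of the cross-section at z = 17.36.

entirely on top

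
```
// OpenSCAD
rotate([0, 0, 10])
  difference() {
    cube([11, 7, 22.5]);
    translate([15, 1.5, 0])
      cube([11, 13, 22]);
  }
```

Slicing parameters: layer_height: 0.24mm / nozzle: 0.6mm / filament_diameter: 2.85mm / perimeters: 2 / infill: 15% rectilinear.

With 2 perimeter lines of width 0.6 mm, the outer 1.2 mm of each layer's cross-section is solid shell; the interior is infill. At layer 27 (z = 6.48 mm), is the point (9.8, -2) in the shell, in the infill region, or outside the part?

At z = 6.48 mm: the cube is present — its section is the full 11×7 rectangle; the cube at (15, 1.5) is present — its section is the full 11×13 rectangle; Subtracting the remaining from the first: starting from the 11×7 cube, the 11×13 cube at (15, 1.5) misses the remaining region (no effect) — 1 connected region; (whole slice rotated 10° about Z — lengths, areas and connectivity unchanged). Overall, the cross-section is a single solid region. Undo the 10° rotation: the query point maps to (9.304, -3.671) in the un-rotated model frame. The nearest boundary edge runs (11.00, 0.00)→(0.00, 0.00); distance from the point to it = 3.67 mm. The point is not inside any of the regions above, so it lies outside the cross-section (3.67 mm from the nearest boundary).

outside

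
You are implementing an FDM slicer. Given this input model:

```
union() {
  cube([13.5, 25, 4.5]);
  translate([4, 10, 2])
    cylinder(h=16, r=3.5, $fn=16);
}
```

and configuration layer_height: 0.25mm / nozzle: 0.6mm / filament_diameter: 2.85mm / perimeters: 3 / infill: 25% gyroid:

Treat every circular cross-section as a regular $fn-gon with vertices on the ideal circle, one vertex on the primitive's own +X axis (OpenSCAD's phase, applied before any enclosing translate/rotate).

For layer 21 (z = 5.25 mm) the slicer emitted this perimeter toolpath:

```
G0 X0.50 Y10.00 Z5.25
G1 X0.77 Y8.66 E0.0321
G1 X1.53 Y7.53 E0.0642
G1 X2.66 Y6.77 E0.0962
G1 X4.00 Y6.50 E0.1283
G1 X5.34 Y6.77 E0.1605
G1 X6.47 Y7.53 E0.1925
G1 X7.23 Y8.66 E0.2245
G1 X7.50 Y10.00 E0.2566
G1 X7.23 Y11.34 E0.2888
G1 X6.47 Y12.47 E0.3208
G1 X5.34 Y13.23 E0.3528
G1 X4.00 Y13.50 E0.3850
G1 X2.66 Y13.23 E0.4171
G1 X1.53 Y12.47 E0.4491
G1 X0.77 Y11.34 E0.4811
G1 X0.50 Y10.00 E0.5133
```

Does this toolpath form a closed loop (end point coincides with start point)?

yes

Start point (G0): (0.50, 10.00). End point (last G1): the path returns to the start — closed.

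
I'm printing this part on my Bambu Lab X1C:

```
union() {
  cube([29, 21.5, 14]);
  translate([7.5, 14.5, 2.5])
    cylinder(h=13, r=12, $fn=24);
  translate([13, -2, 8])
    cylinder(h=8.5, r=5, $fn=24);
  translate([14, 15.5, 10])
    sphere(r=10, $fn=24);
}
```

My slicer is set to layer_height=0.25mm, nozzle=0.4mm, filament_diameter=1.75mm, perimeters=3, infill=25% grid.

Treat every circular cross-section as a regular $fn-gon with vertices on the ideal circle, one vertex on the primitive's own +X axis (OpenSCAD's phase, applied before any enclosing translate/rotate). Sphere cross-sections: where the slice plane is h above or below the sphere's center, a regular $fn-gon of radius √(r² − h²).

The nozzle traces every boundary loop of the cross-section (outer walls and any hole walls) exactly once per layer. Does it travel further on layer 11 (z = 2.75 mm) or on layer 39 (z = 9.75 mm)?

layer 39 (z = 9.75 mm)

Layer 11 (z = 2.75): the cube (footprint 29×21.5) is included at this height (perimeter 101.00 mm); the cylinder at (7.5, 14.5): section is a regular 24-gon, circumradius r=12 (perimeter = 2·24·12.000·sin(180°/24) = 75.18 mm); the cylinder at (13, -2) is not intersected at this z (z outside [8, 16.5]); the sphere at (14, 15.5): section is a regular 24-gon, circumradius = √(r²−h²) = √(10²−7.25²) = 6.887 (perimeter = 2·24·6.887·sin(180°/24) = 43.15 mm); Combining (union): the regions partially overlap (shared area 473.25 mm²), so the edge portions inside another operand are dropped and the merged outline is re-measured after clipping — boundary = 108.30 mm. So its perimeter = 108.30 mm. Layer 39 (z = 9.75): the 29×21.5 cube contributes its full rectangle (perimeter 101.00 mm); the cylinder at (7.5, 14.5): section is a regular 24-gon, circumradius r=12 (perimeter = 2·24·12.000·sin(180°/24) = 75.18 mm); the r=5 cylinder at (13, -2) gives a regular 24-gon of circumradius 5 (constant along its height) (perimeter = 2·24·5.000·sin(180°/24) = 31.33 mm); the r=10 sphere at (14, 15.5) contributes a regular 24-gon of circumradius √(10²−0.25²) = 9.997 (perimeter = 2·24·9.997·sin(180°/24) = 62.63 mm); Combining (union): the regions partially overlap (shared area 638.67 mm²), so the edge portions inside another operand are dropped and the merged outline is re-measured after clipping — boundary = 118.91 mm. So its perimeter = 118.91 mm. Layer 39 is larger (118.91 vs 108.30 mm).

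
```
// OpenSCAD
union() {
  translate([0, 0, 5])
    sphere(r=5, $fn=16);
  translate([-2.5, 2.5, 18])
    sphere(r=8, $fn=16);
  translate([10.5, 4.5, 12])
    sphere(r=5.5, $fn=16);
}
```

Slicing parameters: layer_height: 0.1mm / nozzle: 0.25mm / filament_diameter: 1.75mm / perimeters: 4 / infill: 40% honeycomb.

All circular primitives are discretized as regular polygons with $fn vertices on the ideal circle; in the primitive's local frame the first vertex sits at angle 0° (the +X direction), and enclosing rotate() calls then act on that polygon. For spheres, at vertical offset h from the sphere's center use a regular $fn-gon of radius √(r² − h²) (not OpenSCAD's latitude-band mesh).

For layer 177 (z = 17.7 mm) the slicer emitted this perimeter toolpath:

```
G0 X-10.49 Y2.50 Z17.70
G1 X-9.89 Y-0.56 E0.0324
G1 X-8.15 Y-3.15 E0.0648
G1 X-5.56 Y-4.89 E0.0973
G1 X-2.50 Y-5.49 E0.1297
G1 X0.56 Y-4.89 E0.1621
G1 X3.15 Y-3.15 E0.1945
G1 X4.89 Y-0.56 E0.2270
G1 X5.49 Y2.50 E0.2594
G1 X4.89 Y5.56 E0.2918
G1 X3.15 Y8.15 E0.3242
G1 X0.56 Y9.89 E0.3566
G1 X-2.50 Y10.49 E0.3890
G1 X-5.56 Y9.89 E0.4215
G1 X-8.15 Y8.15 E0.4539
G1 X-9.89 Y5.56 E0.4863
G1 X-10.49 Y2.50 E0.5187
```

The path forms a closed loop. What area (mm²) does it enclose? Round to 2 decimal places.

Apply the shoelace formula to the sequence of (X, Y) vertices; enclosed area = 195.66 mm².

195.66 mm²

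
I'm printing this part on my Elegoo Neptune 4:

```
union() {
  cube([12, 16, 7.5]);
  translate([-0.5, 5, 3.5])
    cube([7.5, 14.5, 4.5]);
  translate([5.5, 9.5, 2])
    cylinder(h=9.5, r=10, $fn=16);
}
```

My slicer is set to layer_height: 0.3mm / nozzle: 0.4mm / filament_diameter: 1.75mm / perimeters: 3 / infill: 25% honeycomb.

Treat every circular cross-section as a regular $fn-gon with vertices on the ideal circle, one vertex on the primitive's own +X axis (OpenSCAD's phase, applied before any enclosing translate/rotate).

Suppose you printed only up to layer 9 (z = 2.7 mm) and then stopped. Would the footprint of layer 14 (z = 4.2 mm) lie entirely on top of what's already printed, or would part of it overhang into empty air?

Compare the two slices. At z = 2.7: the cube is present — its section is the full 12×16 rectangle (area 192.00 mm²); the cube at (-0.5, 5) does not reach this height (z outside [3.5, 8]); the r=10 cylinder at (5.5, 9.5) gives a regular 16-gon of circumradius 10 (constant along its height) (area = (16/2)·10.000²·sin(360°/16) = 306.15 mm²); Taking the union: the regions partially overlap — summed areas 498.15 mm² minus the doubly-counted overlap 187.20 mm² gives 310.95 mm² — area = 310.95 mm². At z = 4.2: the 12×16 cube contributes its full rectangle (area 192.00 mm²); the 7.5×14.5 cube at (-0.5, 5) contributes its full rectangle (area 108.75 mm²); the r=10 cylinder at (5.5, 9.5) contributes a regular 16-gon of circumradius 10 (area = (16/2)·10.000²·sin(360°/16) = 306.15 mm²); Taking the union: the regions partially overlap — summed areas 606.90 mm² minus the doubly-counted overlap 291.04 mm² gives 315.86 mm² — area = 315.86 mm². Checking containment: at z = 4.2 the cross-section extends beyond the z = 2.7 cross-section by about 4.91 mm².

part overhangs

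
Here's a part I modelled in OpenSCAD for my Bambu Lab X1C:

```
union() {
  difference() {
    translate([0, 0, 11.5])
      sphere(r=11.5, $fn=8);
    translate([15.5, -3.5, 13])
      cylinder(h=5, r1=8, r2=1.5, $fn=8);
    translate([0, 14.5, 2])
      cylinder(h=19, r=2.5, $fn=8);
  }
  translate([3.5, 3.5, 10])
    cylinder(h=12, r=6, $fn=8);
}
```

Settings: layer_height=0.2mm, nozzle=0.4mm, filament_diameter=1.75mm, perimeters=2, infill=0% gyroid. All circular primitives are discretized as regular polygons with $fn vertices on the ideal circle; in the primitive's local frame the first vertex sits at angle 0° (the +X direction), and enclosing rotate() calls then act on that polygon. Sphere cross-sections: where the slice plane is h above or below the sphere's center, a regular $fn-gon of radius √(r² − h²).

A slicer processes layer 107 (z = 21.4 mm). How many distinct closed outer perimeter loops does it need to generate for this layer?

At z = 21.4 mm: the r=11.5 sphere slices to a regular 8-gon of circumradius 5.851 (√(r²−h²) with h=9.9 from center); the cone at (15.5, -3.5) is not intersected at this z (z outside [13, 18]); the cylinder at (0, 14.5) does not reach this height (z outside [2, 21]); After the difference (first − rest): none of the subtracted shapes is present at this height, so the r=11.5 sphere is unchanged — 1 connected region; the r=6 cylinder at (3.5, 3.5) gives a regular 8-gon of circumradius 6 (constant along its height); Taking the union: the regions partially overlap (shared area 45.72 mm²), so overlapping operands fuse into one piece — 1 connected region. The result has 1 disconnected region.

1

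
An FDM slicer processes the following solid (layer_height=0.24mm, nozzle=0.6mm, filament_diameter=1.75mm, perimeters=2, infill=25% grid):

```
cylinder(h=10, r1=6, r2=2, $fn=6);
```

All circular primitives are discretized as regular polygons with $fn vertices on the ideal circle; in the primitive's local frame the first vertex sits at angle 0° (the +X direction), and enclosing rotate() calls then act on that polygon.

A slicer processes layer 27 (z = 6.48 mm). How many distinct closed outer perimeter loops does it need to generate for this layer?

At z = 6.48 mm: the cone: at t=0.648 of its height the radius interpolates to r₁+(r₂−r₁)t = 3.408, giving a regular 6-gon of that circumradius. The result has 1 disconnected region.

1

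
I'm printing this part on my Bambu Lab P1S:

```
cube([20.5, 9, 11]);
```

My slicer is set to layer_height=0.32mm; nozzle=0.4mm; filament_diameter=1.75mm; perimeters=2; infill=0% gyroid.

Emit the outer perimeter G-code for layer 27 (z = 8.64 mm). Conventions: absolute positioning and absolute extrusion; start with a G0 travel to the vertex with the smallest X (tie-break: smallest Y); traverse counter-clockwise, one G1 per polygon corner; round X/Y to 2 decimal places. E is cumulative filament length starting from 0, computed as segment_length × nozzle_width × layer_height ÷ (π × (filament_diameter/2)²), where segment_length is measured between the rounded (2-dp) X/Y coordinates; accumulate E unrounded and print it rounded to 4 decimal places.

At z = 8.64 mm: the cube is present — its section is the full 20.5×9 rectangle. The outline is a single polygon with 4 vertices. Extrusion per mm of travel: 0.4 × 0.32 / (π × 0.875²) = 0.053216. Accumulating E over each segment gives final E = 3.1398.

G0 X0.00 Y0.00 Z8.64
G1 X20.50 Y0.00 E1.0909
G1 X20.50 Y9.00 E1.5699
G1 X0.00 Y9.00 E2.6608
G1 X0.00 Y0.00 E3.1398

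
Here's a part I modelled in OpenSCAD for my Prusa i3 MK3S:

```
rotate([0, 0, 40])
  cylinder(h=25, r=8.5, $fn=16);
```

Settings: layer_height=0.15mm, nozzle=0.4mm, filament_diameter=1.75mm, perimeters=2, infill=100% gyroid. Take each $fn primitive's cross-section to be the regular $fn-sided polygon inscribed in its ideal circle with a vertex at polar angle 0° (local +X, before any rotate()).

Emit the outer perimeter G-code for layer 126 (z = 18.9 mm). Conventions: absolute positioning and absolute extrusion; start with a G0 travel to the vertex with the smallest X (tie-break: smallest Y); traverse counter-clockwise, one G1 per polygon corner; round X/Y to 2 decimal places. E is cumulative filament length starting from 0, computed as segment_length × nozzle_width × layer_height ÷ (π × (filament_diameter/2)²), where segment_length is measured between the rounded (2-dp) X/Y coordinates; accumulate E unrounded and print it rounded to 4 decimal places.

G0 X-8.47 Y0.74 Z18.90
G1 X-8.11 Y-2.56 E0.0828
G1 X-6.51 Y-5.46 E0.1654
G1 X-3.92 Y-7.54 E0.2483
G1 X-0.74 Y-8.47 E0.3309
G1 X2.56 Y-8.11 E0.4137
G1 X5.46 Y-6.51 E0.4964
G1 X7.54 Y-3.92 E0.5792
G1 X8.47 Y-0.74 E0.6619
G1 X8.11 Y2.56 E0.7447
G1 X6.51 Y5.46 E0.8273
G1 X3.92 Y7.54 E0.9102
G1 X0.74 Y8.47 E0.9928
G1 X-2.56 Y8.11 E1.0756
G1 X-5.46 Y6.51 E1.1582
G1 X-7.54 Y3.92 E1.2411
G1 X-8.47 Y0.74 E1.3238

At z = 18.9 mm: the r=8.5 cylinder gives a regular 16-gon of circumradius 8.5 (constant along its height); (whole slice rotated 40° about Z — lengths, areas and connectivity unchanged). The outline is a single polygon with 16 vertices. Extrusion per mm of travel: 0.4 × 0.15 / (π × 0.875²) = 0.024945. Accumulating E over each segment gives final E = 1.3238.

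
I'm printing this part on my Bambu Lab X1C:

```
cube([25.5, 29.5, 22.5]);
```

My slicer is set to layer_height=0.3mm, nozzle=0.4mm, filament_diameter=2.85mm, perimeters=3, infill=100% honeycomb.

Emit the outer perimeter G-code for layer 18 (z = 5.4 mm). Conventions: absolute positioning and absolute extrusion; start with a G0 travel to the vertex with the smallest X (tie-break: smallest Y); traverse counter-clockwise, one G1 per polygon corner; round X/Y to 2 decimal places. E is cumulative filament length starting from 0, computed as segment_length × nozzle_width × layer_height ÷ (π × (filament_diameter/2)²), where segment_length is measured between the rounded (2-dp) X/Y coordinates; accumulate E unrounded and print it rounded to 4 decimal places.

At z = 5.4 mm: the 25.5×29.5 cube contributes its full rectangle. The outline is a single polygon with 4 vertices. Extrusion per mm of travel: 0.4 × 0.3 / (π × 1.425²) = 0.018811. Accumulating E over each segment gives final E = 2.0692.

G0 X0.00 Y0.00 Z5.40
G1 X25.50 Y0.00 E0.4797
G1 X25.50 Y29.50 E1.0346
G1 X0.00 Y29.50 E1.5142
G1 X0.00 Y0.00 E2.0692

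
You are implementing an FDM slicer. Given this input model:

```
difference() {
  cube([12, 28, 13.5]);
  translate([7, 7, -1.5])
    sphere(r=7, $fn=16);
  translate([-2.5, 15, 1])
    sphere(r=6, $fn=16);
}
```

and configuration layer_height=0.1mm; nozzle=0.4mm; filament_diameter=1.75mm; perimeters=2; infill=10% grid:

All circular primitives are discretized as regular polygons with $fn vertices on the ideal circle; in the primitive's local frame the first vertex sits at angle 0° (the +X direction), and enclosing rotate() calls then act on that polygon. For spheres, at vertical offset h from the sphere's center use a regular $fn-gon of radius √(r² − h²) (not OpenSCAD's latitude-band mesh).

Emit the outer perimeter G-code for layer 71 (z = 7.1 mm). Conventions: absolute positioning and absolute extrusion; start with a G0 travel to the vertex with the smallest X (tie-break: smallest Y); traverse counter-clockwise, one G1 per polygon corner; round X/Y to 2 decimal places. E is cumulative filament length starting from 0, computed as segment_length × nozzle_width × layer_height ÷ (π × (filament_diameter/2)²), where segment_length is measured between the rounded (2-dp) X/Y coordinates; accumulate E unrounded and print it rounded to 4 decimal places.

G0 X0.00 Y0.00 Z7.10
G1 X12.00 Y0.00 E0.1996
G1 X12.00 Y28.00 E0.6652
G1 X0.00 Y28.00 E0.8648
G1 X0.00 Y0.00 E1.3304

At z = 7.1 mm: the cube (footprint 12×28) is included at this height; the sphere at (7, 7) is absent (|z−center|=8.600 > r=7); the sphere at (-2.5, 15) is absent (|z−center|=6.100 > r=6); Subtracting the remaining from the first: none of the subtracted shapes is present at this height, so the 12×28 cube is unchanged — 1 connected region. The outline is a single polygon with 4 vertices. Extrusion per mm of travel: 0.4 × 0.1 / (π × 0.875²) = 0.016630. Accumulating E over each segment gives final E = 1.3304.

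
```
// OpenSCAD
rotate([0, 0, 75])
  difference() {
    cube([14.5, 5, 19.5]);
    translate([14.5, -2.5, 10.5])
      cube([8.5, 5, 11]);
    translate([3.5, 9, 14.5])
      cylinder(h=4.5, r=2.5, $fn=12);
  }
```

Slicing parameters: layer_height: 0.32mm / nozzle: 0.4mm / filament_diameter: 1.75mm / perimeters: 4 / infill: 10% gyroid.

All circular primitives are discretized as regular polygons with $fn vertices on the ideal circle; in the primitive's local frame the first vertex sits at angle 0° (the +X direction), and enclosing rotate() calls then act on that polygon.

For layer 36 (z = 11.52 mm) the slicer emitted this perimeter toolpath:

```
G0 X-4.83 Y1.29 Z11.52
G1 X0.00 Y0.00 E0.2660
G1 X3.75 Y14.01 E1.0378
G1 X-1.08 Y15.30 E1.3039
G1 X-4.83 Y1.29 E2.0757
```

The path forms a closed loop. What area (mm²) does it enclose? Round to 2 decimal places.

Apply the shoelace formula to the sequence of (X, Y) vertices; enclosed area = 72.51 mm².

72.51 mm²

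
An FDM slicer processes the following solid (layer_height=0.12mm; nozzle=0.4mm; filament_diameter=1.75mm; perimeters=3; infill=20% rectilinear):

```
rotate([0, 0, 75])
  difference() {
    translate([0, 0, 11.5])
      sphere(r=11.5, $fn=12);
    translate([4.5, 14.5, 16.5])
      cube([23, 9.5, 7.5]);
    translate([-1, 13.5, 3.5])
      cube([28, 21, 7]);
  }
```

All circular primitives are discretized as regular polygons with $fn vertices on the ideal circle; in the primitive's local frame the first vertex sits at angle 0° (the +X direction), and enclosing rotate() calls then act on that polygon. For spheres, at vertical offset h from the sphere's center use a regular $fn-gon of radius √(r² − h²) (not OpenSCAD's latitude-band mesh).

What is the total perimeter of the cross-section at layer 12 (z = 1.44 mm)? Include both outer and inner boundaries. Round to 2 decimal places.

34.61 mm

At z = 1.44 mm: the r=11.5 sphere contributes a regular 12-gon of circumradius √(11.5²−10.06²) = 5.572 (perimeter = 2·12·5.572·sin(180°/12) = 34.61 mm); the cube at (4.5, 14.5) does not reach this height (z outside [16.5, 24]); the cube at (-1, 13.5) does not reach this height (z outside [3.5, 10.5]); Subtracting the remaining from the first: none of the subtracted shapes is present at this height, so the r=11.5 sphere is unchanged — boundary = 34.61 mm; (whole slice rotated 75° about Z — lengths, areas and connectivity unchanged). Overall, the cross-section is a single solid region. Total boundary length (outer) = 34.61 mm.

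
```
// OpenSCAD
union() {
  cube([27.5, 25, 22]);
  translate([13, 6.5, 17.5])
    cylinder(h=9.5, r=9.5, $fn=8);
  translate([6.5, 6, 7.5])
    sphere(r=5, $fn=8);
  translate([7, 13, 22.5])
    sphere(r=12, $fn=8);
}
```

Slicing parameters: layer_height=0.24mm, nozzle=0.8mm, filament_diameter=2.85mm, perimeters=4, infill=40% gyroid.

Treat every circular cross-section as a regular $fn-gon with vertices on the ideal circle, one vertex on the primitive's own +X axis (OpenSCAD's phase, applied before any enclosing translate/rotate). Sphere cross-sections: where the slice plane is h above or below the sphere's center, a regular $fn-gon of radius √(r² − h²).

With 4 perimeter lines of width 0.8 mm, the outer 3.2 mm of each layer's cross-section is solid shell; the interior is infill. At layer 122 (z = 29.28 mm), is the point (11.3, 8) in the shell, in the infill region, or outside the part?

shell

At z = 29.28 mm: the cube is not intersected at this z (z outside [0, 22]); the cylinder at (13, 6.5) does not reach this height (z outside [17.5, 27]); the sphere at (6.5, 6) is absent (|z−center|=21.780 > r=5); the r=12 sphere at (7, 13) slices to a regular 8-gon of circumradius 9.901 (√(r²−h²) with h=6.78 from center); Combining (union): only the r=12 sphere at (7, 13) is present, so the union is just that shape — 1 connected region. Overall, the cross-section is a single solid region. The nearest boundary edge runs (7.00, 3.10)→(14.00, 6.00); distance from the point to it = 2.88 mm. The point is inside the cross-section, 2.88 mm from the nearest boundary — within the 3.2 mm shell band (4 × 0.8).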